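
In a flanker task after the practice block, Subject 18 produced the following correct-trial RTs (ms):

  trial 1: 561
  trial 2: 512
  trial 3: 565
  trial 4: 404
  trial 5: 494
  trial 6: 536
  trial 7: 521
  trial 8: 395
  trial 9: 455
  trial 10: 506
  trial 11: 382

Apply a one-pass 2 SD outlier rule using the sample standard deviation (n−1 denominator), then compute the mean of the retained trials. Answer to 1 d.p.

n = 11, ΣRT = 5331, M = 484.636
Σ(x−M)² = 43492.55; s = √(43492.55/10) = 65.949
Cutoffs: 484.636 ± 2·65.949 → [352.7, 616.5]
No RTs fall outside the cutoffs; all 11 retained. Mean = 5331/11 = 484.636

484.6 ms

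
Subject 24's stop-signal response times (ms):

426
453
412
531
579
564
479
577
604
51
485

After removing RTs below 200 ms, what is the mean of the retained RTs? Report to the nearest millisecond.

511 ms

Excluded: 51
Retained (n=10): Σ = 5110
Mean = 5110/10 = 511.0000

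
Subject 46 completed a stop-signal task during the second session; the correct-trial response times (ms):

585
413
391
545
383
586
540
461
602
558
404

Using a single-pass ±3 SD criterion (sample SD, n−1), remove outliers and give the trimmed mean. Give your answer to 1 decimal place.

497.1 ms

n = 11, ΣRT = 5468, M = 497.091
Σ(x−M)² = 75796.91; s = √(75796.91/10) = 87.061
Cutoffs: 497.091 ± 3·87.061 → [235.9, 758.3]
No RTs fall outside the cutoffs; all 11 retained. Mean = 5468/11 = 497.091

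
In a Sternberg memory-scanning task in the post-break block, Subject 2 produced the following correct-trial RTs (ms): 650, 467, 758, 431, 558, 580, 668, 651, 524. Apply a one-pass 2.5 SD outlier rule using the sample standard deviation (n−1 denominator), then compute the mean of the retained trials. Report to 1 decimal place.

n = 9, ΣRT = 5287, M = 587.444
Σ(x−M)² = 87460.22; s = √(87460.22/8) = 104.559
Cutoffs: 587.444 ± 2.5·104.559 → [326.0, 848.8]
No RTs fall outside the cutoffs; all 9 retained. Mean = 5287/9 = 587.444

587.4 ms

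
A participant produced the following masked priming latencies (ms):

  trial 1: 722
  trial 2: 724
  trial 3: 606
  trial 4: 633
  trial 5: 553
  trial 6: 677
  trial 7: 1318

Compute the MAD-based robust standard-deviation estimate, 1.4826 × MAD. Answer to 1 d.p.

69.7 ms

Sorted: 553, 606, 633, 677, 722, 724, 1318 → median = 677
|x − 677| sorted: 0, 44, 45, 47, 71, 124, 641 → MAD = 47
Robust SD ≈ 1.4826 × 47 = 69.682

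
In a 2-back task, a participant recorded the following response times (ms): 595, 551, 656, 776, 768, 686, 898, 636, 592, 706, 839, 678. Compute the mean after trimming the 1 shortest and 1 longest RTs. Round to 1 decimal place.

693.2 ms

Sorted: 551, 592, 595, 636, 656, 678, 686, 706, 768, 776, 839, 898
Drop lowest 1 (551) and highest 1 (898)
Remaining (n=10): Σ = 6932, mean = 6932/10 = 693.200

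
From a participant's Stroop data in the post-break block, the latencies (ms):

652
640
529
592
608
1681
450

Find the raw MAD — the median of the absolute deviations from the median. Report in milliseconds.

Sorted: 450, 529, 592, 608, 640, 652, 1681 → median = 608
|x − 608|: 44, 32, 79, 16, 0, 1073, 158
Sorted deviations: 0, 16, 32, 44, 79, 158, 1073 → MAD = 44

44 ms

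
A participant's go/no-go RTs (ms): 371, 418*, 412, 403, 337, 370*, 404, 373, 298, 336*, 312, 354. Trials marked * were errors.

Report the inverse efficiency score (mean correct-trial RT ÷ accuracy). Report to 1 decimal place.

Correct trials (n=9): 371, 412, 403, 337, 404, 373, 298, 312, 354
Mean correct RT = 3264/9 = 362.6667 ms
Proportion correct = 9/12
IES = 362.6667 / (9/12) = 483.556 ms

483.6 ms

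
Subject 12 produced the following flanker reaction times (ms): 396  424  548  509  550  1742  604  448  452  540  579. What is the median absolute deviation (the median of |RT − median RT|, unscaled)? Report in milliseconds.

64 ms

Sorted: 396, 424, 448, 452, 509, 540, 548, 550, 579, 604, 1742 → median = 540
|x − 540|: 144, 116, 8, 31, 10, 1202, 64, 92, 88, 0, 39
Sorted deviations: 0, 8, 10, 31, 39, 64, 88, 92, 116, 144, 1202 → MAD = 64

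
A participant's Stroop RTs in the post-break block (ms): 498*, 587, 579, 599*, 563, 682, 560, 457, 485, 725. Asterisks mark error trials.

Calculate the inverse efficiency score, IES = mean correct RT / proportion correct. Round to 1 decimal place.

Correct trials (n=8): 587, 579, 563, 682, 560, 457, 485, 725
Mean correct RT = 4638/8 = 579.7500 ms
Proportion correct = 8/10
IES = 579.7500 / (8/10) = 724.688 ms

724.7 ms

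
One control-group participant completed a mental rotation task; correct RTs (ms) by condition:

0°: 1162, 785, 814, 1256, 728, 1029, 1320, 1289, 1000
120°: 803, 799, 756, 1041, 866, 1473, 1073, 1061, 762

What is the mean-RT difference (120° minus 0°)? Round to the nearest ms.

M(0°) = 9383/9 = 1042.556
M(120°) = 8634/9 = 959.333
Difference = 959.333 − 1042.556 = -83.222 ms

-83 ms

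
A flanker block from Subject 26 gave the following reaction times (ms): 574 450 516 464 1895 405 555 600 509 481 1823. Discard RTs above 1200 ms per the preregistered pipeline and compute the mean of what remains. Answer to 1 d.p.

Excluded: 1823, 1895
Retained (n=9): Σ = 4554
Mean = 4554/9 = 506.0000

506.0 ms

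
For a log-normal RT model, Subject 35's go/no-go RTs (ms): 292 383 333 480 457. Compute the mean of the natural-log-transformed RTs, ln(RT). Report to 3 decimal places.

5.946

ln(RT): 5.6768, 5.9480, 5.8081, 6.1738, 6.1247
Σ ln(RT) = 29.7314
Mean = 29.7314/5 = 5.94628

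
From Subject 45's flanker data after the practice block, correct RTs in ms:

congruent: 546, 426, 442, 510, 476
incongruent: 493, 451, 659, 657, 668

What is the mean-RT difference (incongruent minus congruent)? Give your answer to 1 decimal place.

105.6 ms

M(congruent) = 2400/5 = 480.000
M(incongruent) = 2928/5 = 585.600
Difference = 585.600 − 480.000 = 105.600 ms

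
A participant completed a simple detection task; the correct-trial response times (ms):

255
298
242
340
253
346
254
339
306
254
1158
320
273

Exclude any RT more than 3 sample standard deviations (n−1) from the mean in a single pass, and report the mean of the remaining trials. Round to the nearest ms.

n = 13, ΣRT = 4638, M = 356.769
Σ(x−M)² = 712504.31; s = √(712504.31/12) = 243.671
Cutoffs: 356.769 ± 3·243.671 → [-374.2, 1087.8]
Outside: 1158 → excluded.
Retained (n=12): Σ = 3480, mean = 3480/12 = 290.000

290 ms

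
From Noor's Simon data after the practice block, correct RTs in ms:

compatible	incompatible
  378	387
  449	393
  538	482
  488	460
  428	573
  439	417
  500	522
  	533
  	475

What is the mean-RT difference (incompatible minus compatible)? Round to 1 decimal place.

M(compatible) = 3220/7 = 460.000
M(incompatible) = 4242/9 = 471.333
Difference = 471.333 − 460.000 = 11.333 ms

11.3 ms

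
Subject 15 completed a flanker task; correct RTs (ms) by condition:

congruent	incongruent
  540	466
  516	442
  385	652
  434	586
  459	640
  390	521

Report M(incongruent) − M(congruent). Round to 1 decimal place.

97.2 ms

M(congruent) = 2724/6 = 454.000
M(incongruent) = 3307/6 = 551.167
Difference = 551.167 − 454.000 = 97.167 ms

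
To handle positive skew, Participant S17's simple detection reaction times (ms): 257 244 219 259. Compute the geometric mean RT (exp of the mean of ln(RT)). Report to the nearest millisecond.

244 ms

ln(RT): 5.5491, 5.4972, 5.3891, 5.5568
Mean ln(RT) = 21.9921/4 = 5.49804
Geometric mean = exp(5.49804) = 244.21 ms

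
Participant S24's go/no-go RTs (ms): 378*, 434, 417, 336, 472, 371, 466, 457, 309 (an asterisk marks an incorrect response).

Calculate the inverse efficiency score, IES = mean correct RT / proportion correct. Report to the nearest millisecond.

459 ms

Correct trials (n=8): 434, 417, 336, 472, 371, 466, 457, 309
Mean correct RT = 3262/8 = 407.7500 ms
Proportion correct = 8/9
IES = 407.7500 / (8/9) = 458.719 ms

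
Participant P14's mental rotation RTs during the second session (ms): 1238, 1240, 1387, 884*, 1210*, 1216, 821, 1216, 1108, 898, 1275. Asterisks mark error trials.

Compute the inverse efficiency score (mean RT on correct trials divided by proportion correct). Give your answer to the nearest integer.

1412 ms

Correct trials (n=9): 1238, 1240, 1387, 1216, 821, 1216, 1108, 898, 1275
Mean correct RT = 10399/9 = 1155.4444 ms
Proportion correct = 9/11
IES = 1155.4444 / (9/11) = 1412.210 ms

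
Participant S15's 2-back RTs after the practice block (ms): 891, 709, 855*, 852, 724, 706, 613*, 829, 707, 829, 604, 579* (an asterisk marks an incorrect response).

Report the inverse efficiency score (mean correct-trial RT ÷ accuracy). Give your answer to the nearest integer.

1015 ms

Correct trials (n=9): 891, 709, 852, 724, 706, 829, 707, 829, 604
Mean correct RT = 6851/9 = 761.2222 ms
Proportion correct = 9/12
IES = 761.2222 / (9/12) = 1014.963 ms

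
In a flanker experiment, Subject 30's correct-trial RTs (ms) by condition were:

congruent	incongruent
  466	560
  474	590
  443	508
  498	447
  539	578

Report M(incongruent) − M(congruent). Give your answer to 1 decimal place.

M(congruent) = 2420/5 = 484.000
M(incongruent) = 2683/5 = 536.600
Difference = 536.600 − 484.000 = 52.600 ms

52.6 ms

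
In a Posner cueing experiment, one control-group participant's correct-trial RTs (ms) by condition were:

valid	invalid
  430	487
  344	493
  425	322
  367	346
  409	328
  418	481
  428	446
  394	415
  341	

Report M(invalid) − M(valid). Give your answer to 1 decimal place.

19.6 ms

M(valid) = 3556/9 = 395.111
M(invalid) = 3318/8 = 414.750
Difference = 414.750 − 395.111 = 19.639 ms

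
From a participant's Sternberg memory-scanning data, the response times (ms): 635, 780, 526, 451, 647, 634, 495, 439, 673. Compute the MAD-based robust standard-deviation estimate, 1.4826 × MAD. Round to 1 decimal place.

160.1 ms

Sorted: 439, 451, 495, 526, 634, 635, 647, 673, 780 → median = 634
|x − 634| sorted: 0, 1, 13, 39, 108, 139, 146, 183, 195 → MAD = 108
Robust SD ≈ 1.4826 × 108 = 160.121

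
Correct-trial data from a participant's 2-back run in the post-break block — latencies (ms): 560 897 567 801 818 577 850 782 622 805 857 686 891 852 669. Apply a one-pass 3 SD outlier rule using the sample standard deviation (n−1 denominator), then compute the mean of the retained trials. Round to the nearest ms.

n = 15, ΣRT = 11234, M = 748.933
Σ(x−M)² = 211158.93; s = √(211158.93/14) = 122.812
Cutoffs: 748.933 ± 3·122.812 → [380.5, 1117.4]
No RTs fall outside the cutoffs; all 15 retained. Mean = 11234/15 = 748.933

749 ms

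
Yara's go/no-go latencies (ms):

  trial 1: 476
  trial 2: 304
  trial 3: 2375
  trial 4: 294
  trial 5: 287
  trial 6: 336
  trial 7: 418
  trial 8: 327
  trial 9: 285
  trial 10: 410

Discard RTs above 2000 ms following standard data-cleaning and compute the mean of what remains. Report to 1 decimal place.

348.6 ms

Excluded: 2375
Retained (n=9): Σ = 3137
Mean = 3137/9 = 348.5556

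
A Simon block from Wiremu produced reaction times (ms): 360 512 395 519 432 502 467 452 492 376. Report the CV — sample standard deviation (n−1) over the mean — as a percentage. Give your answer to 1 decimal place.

n = 10, Σ = 4507, M = 450.7000
Σ(x−M)² = 30286.100; s = √(30286.100/9) = 58.0097
CV = 58.0097 / 450.7000 = 0.12871 = 12.871%

12.9%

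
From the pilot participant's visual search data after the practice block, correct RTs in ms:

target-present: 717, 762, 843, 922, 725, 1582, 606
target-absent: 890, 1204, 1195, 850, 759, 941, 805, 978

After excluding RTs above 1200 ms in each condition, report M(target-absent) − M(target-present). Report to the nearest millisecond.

target-present: exclude 1582
target-absent: exclude 1204
M(target-present) = 4575/6 = 762.500
M(target-absent) = 6418/7 = 916.857
Difference = 916.857 − 762.500 = 154.357 ms

154 ms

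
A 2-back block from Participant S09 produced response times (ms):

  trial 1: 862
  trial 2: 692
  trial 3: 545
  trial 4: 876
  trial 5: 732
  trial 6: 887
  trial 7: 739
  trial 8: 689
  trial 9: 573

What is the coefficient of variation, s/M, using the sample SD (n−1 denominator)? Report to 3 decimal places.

0.171

n = 9, Σ = 6595, M = 732.7778
Σ(x−M)² = 125403.556; s = √(125403.556/8) = 125.2016
CV = 125.2016 / 732.7778 = 0.17086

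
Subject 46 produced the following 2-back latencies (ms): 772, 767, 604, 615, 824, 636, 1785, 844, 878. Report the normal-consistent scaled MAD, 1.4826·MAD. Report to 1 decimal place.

Sorted: 604, 615, 636, 767, 772, 824, 844, 878, 1785 → median = 772
|x − 772| sorted: 0, 5, 52, 72, 106, 136, 157, 168, 1013 → MAD = 106
Robust SD ≈ 1.4826 × 106 = 157.156

157.2 ms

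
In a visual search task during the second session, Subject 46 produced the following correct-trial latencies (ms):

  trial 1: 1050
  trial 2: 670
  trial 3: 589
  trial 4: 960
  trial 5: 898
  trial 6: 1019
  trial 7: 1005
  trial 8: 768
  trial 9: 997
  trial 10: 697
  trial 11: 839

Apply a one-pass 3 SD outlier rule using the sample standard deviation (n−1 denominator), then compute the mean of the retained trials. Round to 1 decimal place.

n = 11, ΣRT = 9492, M = 862.909
Σ(x−M)² = 257540.91; s = √(257540.91/10) = 160.481
Cutoffs: 862.909 ± 3·160.481 → [381.5, 1344.4]
No RTs fall outside the cutoffs; all 11 retained. Mean = 9492/11 = 862.909

862.9 ms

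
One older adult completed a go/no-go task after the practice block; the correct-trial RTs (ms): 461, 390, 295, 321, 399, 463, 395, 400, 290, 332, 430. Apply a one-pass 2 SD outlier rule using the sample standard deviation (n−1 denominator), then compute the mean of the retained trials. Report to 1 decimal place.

379.6 ms

n = 11, ΣRT = 4176, M = 379.636
Σ(x−M)² = 38144.55; s = √(38144.55/10) = 61.761
Cutoffs: 379.636 ± 2·61.761 → [256.1, 503.2]
No RTs fall outside the cutoffs; all 11 retained. Mean = 4176/11 = 379.636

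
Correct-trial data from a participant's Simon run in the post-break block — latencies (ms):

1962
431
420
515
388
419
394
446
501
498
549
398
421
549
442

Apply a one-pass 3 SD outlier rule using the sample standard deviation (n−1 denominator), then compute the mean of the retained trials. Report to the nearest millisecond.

455 ms

n = 15, ΣRT = 8333, M = 555.533
Σ(x−M)² = 2160643.73; s = √(2160643.73/14) = 392.851
Cutoffs: 555.533 ± 3·392.851 → [-623.0, 1734.1]
Outside: 1962 → excluded.
Retained (n=14): Σ = 6371, mean = 6371/14 = 455.071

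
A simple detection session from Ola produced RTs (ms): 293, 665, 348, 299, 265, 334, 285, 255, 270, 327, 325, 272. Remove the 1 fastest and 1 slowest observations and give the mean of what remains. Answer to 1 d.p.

301.8 ms

Sorted: 255, 265, 270, 272, 285, 293, 299, 325, 327, 334, 348, 665
Drop lowest 1 (255) and highest 1 (665)
Remaining (n=10): Σ = 3018, mean = 3018/10 = 301.800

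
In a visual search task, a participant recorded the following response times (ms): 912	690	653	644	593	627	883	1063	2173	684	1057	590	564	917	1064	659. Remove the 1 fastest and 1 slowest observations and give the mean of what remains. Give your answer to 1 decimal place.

788.3 ms

Sorted: 564, 590, 593, 627, 644, 653, 659, 684, 690, 883, 912, 917, 1057, 1063, 1064, 2173
Drop lowest 1 (564) and highest 1 (2173)
Remaining (n=14): Σ = 11036, mean = 11036/14 = 788.286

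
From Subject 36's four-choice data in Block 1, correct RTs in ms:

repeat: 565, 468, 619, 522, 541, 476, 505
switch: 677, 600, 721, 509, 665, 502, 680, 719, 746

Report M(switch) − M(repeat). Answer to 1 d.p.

118.6 ms

M(repeat) = 3696/7 = 528.000
M(switch) = 5819/9 = 646.556
Difference = 646.556 − 528.000 = 118.556 ms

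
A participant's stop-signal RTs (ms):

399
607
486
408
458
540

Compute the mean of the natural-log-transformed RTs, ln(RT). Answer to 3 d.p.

ln(RT): 5.9890, 6.4085, 6.1862, 6.0113, 6.1269, 6.2916
Σ ln(RT) = 37.0134
Mean = 37.0134/6 = 6.16890

6.169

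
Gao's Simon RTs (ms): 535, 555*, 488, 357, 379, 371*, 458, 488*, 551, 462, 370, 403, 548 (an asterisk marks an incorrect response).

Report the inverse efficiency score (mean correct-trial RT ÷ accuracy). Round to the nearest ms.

592 ms

Correct trials (n=10): 535, 488, 357, 379, 458, 551, 462, 370, 403, 548
Mean correct RT = 4551/10 = 455.1000 ms
Proportion correct = 10/13
IES = 455.1000 / (10/13) = 591.630 ms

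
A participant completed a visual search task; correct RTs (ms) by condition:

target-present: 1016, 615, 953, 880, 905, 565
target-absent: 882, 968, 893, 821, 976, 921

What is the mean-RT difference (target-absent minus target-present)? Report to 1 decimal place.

M(target-present) = 4934/6 = 822.333
M(target-absent) = 5461/6 = 910.167
Difference = 910.167 − 822.333 = 87.833 ms

87.8 ms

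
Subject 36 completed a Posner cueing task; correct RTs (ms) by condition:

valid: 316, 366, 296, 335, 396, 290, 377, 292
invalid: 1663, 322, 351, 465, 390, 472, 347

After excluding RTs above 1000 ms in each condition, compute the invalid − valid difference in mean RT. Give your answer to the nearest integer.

invalid: exclude 1663
M(valid) = 2668/8 = 333.500
M(invalid) = 2347/6 = 391.167
Difference = 391.167 − 333.500 = 57.667 ms

58 ms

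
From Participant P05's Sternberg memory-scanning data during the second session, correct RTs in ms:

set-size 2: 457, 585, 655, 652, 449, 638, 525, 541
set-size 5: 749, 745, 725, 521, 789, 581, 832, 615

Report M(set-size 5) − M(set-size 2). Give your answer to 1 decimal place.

131.9 ms

M(set-size 2) = 4502/8 = 562.750
M(set-size 5) = 5557/8 = 694.625
Difference = 694.625 − 562.750 = 131.875 ms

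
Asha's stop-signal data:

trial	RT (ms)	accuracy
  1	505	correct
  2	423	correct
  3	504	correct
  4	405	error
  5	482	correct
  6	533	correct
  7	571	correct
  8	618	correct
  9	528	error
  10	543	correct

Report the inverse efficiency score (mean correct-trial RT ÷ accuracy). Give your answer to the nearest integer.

Correct trials (n=8): 505, 423, 504, 482, 533, 571, 618, 543
Mean correct RT = 4179/8 = 522.3750 ms
Proportion correct = 8/10
IES = 522.3750 / (8/10) = 652.969 ms

653 ms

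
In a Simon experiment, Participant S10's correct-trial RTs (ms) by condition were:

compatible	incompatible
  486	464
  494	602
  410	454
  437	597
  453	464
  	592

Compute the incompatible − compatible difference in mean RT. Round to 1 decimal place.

M(compatible) = 2280/5 = 456.000
M(incompatible) = 3173/6 = 528.833
Difference = 528.833 − 456.000 = 72.833 ms

72.8 ms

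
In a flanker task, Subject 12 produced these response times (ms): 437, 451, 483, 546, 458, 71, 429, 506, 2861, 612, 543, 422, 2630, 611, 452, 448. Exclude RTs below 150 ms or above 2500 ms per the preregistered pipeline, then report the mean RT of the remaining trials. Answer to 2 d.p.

Excluded: 71, 2630, 2861
Retained (n=13): Σ = 6398
Mean = 6398/13 = 492.1538

492.15 ms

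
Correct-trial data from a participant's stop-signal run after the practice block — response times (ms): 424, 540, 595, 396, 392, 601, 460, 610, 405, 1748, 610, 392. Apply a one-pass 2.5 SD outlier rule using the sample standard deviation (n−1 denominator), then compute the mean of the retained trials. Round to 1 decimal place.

n = 12, ΣRT = 7173, M = 597.750
Σ(x−M)² = 1538414.25; s = √(1538414.25/11) = 373.973
Cutoffs: 597.750 ± 2.5·373.973 → [-337.2, 1532.7]
Outside: 1748 → excluded.
Retained (n=11): Σ = 5425, mean = 5425/11 = 493.182

493.2 ms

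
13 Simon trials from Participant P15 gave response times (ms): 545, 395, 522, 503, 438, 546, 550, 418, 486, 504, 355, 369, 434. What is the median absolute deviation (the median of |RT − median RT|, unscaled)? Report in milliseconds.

59 ms

Sorted: 355, 369, 395, 418, 434, 438, 486, 503, 504, 522, 545, 546, 550 → median = 486
|x − 486|: 59, 91, 36, 17, 48, 60, 64, 68, 0, 18, 131, 117, 52
Sorted deviations: 0, 17, 18, 36, 48, 52, 59, 60, 64, 68, 91, 117, 131 → MAD = 59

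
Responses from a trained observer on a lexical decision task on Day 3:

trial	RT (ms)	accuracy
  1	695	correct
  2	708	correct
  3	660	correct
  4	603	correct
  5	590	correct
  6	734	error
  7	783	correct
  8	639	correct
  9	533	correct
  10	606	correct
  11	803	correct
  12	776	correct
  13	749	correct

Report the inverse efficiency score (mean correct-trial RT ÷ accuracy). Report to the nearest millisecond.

735 ms

Correct trials (n=12): 695, 708, 660, 603, 590, 783, 639, 533, 606, 803, 776, 749
Mean correct RT = 8145/12 = 678.7500 ms
Proportion correct = 12/13
IES = 678.7500 / (12/13) = 735.312 ms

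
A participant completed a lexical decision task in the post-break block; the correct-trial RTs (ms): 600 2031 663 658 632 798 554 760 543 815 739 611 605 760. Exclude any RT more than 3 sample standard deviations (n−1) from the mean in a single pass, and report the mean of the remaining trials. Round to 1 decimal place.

n = 14, ΣRT = 10769, M = 769.214
Σ(x−M)² = 1816710.36; s = √(1816710.36/13) = 373.827
Cutoffs: 769.214 ± 3·373.827 → [-352.3, 1890.7]
Outside: 2031 → excluded.
Retained (n=13): Σ = 8738, mean = 8738/13 = 672.154

672.2 ms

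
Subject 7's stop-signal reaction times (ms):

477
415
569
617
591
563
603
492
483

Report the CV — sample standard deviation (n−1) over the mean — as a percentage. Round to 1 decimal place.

13.0%

n = 9, Σ = 4810, M = 534.4444
Σ(x−M)² = 38738.222; s = √(38738.222/8) = 69.5865
CV = 69.5865 / 534.4444 = 0.13020 = 13.020%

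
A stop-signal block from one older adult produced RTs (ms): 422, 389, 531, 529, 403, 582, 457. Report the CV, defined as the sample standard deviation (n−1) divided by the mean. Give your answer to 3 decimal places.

n = 7, Σ = 3313, M = 473.2857
Σ(x−M)² = 33193.429; s = √(33193.429/6) = 74.3790
CV = 74.3790 / 473.2857 = 0.15715

0.157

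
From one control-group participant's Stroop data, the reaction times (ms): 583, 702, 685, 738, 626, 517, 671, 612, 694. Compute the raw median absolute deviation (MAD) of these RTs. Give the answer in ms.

Sorted: 517, 583, 612, 626, 671, 685, 694, 702, 738 → median = 671
|x − 671|: 88, 31, 14, 67, 45, 154, 0, 59, 23
Sorted deviations: 0, 14, 23, 31, 45, 59, 67, 88, 154 → MAD = 45

45 ms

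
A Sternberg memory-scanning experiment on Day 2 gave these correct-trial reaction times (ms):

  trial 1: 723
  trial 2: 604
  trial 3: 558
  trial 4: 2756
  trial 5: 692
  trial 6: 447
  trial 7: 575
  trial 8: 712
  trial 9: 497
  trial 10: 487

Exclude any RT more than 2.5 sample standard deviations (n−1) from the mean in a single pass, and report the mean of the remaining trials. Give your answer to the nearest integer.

588 ms

n = 10, ΣRT = 8051, M = 805.100
Σ(x−M)² = 4313004.90; s = √(4313004.90/9) = 692.259
Cutoffs: 805.100 ± 2.5·692.259 → [-925.5, 2535.7]
Outside: 2756 → excluded.
Retained (n=9): Σ = 5295, mean = 5295/9 = 588.333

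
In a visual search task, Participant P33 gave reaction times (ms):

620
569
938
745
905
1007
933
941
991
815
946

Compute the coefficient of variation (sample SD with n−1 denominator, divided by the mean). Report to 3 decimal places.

n = 11, Σ = 9410, M = 855.4545
Σ(x−M)² = 223468.727; s = √(223468.727/10) = 149.4887
CV = 149.4887 / 855.4545 = 0.17475

0.175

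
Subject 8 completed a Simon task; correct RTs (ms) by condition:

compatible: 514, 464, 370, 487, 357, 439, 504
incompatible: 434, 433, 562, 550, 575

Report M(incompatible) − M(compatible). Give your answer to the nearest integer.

M(compatible) = 3135/7 = 447.857
M(incompatible) = 2554/5 = 510.800
Difference = 510.800 − 447.857 = 62.943 ms

63 ms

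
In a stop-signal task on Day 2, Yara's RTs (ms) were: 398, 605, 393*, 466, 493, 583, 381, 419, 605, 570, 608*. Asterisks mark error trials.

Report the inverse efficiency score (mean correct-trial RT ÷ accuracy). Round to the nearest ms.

614 ms

Correct trials (n=9): 398, 605, 466, 493, 583, 381, 419, 605, 570
Mean correct RT = 4520/9 = 502.2222 ms
Proportion correct = 9/11
IES = 502.2222 / (9/11) = 613.827 ms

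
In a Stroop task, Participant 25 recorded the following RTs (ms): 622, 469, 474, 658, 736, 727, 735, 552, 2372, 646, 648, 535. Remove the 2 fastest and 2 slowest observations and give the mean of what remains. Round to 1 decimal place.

640.4 ms

Sorted: 469, 474, 535, 552, 622, 646, 648, 658, 727, 735, 736, 2372
Drop lowest 2 (469, 474) and highest 2 (736, 2372)
Remaining (n=8): Σ = 5123, mean = 5123/8 = 640.375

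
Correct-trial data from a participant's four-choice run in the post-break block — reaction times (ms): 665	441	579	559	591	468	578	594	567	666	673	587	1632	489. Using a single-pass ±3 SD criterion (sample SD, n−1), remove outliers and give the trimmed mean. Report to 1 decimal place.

n = 14, ΣRT = 9089, M = 649.214
Σ(x−M)² = 1104032.36; s = √(1104032.36/13) = 291.420
Cutoffs: 649.214 ± 3·291.420 → [-225.0, 1523.5]
Outside: 1632 → excluded.
Retained (n=13): Σ = 7457, mean = 7457/13 = 573.615

573.6 ms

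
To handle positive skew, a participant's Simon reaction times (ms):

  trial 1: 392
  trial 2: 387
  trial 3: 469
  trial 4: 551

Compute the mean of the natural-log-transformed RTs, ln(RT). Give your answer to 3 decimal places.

6.098

ln(RT): 5.9713, 5.9584, 6.1506, 6.3117
Σ ln(RT) = 24.3920
Mean = 24.3920/4 = 6.09801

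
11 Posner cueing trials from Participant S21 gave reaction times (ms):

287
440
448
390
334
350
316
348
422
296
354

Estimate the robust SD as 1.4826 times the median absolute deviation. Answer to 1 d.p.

Sorted: 287, 296, 316, 334, 348, 350, 354, 390, 422, 440, 448 → median = 350
|x − 350| sorted: 0, 2, 4, 16, 34, 40, 54, 63, 72, 90, 98 → MAD = 40
Robust SD ≈ 1.4826 × 40 = 59.304

59.3 ms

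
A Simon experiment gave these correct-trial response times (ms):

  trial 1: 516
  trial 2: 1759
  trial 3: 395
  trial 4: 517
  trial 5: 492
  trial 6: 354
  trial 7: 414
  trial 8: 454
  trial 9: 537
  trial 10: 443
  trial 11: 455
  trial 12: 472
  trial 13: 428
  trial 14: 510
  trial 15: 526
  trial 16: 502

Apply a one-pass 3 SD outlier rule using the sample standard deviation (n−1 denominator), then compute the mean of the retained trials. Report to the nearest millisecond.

468 ms

n = 16, ΣRT = 8774, M = 548.375
Σ(x−M)² = 1603491.75; s = √(1603491.75/15) = 326.955
Cutoffs: 548.375 ± 3·326.955 → [-432.5, 1529.2]
Outside: 1759 → excluded.
Retained (n=15): Σ = 7015, mean = 7015/15 = 467.667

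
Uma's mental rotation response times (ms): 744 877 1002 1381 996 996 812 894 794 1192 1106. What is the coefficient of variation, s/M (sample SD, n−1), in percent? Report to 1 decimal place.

n = 11, Σ = 10794, M = 981.2727
Σ(x−M)² = 359120.182; s = √(359120.182/10) = 189.5047
CV = 189.5047 / 981.2727 = 0.19312 = 19.312%

19.3%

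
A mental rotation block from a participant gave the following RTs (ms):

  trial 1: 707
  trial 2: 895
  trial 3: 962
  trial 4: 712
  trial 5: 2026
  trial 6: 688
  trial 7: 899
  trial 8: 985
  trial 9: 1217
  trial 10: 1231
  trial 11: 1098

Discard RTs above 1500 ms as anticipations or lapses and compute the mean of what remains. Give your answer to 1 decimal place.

Excluded: 2026
Retained (n=10): Σ = 9394
Mean = 9394/10 = 939.4000

939.4 ms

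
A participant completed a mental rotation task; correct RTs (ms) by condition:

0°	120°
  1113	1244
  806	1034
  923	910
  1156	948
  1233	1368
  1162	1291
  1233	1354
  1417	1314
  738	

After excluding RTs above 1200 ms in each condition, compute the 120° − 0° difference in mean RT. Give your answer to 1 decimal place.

0°: exclude 1233, 1233, 1417
120°: exclude 1244, 1368, 1291, 1354, 1314
M(0°) = 5898/6 = 983.000
M(120°) = 2892/3 = 964.000
Difference = 964.000 − 983.000 = -19.000 ms

-19.0 ms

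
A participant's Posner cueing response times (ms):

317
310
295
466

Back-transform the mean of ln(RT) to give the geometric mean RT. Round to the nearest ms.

341 ms

ln(RT): 5.7589, 5.7366, 5.6870, 6.1442
Mean ln(RT) = 23.3266/4 = 5.83166
Geometric mean = exp(5.83166) = 340.92 ms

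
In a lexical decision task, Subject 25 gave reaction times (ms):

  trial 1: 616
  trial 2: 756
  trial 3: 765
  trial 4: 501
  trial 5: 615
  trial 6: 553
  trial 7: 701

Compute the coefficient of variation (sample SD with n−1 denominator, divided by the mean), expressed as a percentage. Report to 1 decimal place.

15.6%

n = 7, Σ = 4507, M = 643.8571
Σ(x−M)² = 60788.857; s = √(60788.857/6) = 100.6552
CV = 100.6552 / 643.8571 = 0.15633 = 15.633%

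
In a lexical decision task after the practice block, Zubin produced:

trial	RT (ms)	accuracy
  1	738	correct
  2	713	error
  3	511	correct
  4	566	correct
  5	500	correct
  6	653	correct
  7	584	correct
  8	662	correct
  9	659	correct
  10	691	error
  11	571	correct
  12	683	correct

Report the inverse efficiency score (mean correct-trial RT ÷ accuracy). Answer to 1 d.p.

735.2 ms

Correct trials (n=10): 738, 511, 566, 500, 653, 584, 662, 659, 571, 683
Mean correct RT = 6127/10 = 612.7000 ms
Proportion correct = 10/12
IES = 612.7000 / (10/12) = 735.240 ms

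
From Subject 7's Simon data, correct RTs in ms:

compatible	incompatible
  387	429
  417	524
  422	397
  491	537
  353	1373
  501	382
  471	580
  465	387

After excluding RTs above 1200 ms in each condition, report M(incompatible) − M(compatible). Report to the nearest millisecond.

incompatible: exclude 1373
M(compatible) = 3507/8 = 438.375
M(incompatible) = 3236/7 = 462.286
Difference = 462.286 − 438.375 = 23.911 ms

24 ms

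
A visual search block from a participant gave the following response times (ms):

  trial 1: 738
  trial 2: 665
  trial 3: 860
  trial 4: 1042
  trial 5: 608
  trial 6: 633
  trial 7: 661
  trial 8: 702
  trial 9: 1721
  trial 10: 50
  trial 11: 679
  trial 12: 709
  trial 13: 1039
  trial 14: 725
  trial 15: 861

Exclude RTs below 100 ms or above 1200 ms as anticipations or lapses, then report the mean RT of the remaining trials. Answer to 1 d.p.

763.2 ms

Excluded: 50, 1721
Retained (n=13): Σ = 9922
Mean = 9922/13 = 763.2308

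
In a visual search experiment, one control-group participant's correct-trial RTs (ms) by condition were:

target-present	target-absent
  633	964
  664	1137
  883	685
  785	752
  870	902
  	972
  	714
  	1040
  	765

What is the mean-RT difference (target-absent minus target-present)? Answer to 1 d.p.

M(target-present) = 3835/5 = 767.000
M(target-absent) = 7931/9 = 881.222
Difference = 881.222 − 767.000 = 114.222 ms

114.2 ms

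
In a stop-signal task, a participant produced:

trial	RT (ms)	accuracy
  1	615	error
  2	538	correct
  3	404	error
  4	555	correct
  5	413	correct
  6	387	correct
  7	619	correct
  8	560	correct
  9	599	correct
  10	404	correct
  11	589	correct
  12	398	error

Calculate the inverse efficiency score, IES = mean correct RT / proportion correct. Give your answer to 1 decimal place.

Correct trials (n=9): 538, 555, 413, 387, 619, 560, 599, 404, 589
Mean correct RT = 4664/9 = 518.2222 ms
Proportion correct = 9/12
IES = 518.2222 / (9/12) = 690.963 ms

691.0 ms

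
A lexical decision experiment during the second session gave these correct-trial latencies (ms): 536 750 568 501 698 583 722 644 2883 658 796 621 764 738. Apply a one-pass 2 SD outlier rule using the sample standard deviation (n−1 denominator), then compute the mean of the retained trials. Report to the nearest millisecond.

n = 14, ΣRT = 11462, M = 818.714
Σ(x−M)² = 4694680.86; s = √(4694680.86/13) = 600.940
Cutoffs: 818.714 ± 2·600.940 → [-383.2, 2020.6]
Outside: 2883 → excluded.
Retained (n=13): Σ = 8579, mean = 8579/13 = 659.923

660 ms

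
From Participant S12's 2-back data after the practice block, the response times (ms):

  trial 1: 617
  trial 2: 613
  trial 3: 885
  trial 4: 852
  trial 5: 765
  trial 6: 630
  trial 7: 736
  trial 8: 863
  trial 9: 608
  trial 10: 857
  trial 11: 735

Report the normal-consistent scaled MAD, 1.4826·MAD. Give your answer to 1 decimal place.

176.4 ms

Sorted: 608, 613, 617, 630, 735, 736, 765, 852, 857, 863, 885 → median = 736
|x − 736| sorted: 0, 1, 29, 106, 116, 119, 121, 123, 127, 128, 149 → MAD = 119
Robust SD ≈ 1.4826 × 119 = 176.429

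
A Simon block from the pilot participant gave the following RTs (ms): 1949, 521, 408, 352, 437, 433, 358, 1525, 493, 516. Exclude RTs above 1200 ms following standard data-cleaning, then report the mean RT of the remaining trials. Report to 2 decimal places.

Excluded: 1525, 1949
Retained (n=8): Σ = 3518
Mean = 3518/8 = 439.7500

439.75 ms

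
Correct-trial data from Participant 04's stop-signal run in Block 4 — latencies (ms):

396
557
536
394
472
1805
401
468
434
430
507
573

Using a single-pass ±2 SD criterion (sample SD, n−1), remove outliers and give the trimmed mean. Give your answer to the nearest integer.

470 ms

n = 12, ΣRT = 6973, M = 581.083
Σ(x−M)² = 1676970.92; s = √(1676970.92/11) = 390.451
Cutoffs: 581.083 ± 2·390.451 → [-199.8, 1362.0]
Outside: 1805 → excluded.
Retained (n=11): Σ = 5168, mean = 5168/11 = 469.818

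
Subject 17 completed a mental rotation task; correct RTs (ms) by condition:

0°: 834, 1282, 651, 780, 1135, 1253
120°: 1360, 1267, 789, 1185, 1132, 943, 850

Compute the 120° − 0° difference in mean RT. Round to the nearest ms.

86 ms

M(0°) = 5935/6 = 989.167
M(120°) = 7526/7 = 1075.143
Difference = 1075.143 − 989.167 = 85.976 ms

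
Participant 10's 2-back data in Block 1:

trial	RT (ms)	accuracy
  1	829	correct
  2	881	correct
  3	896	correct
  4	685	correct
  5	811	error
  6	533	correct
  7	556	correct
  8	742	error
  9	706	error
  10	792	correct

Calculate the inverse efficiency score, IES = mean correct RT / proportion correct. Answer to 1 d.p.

Correct trials (n=7): 829, 881, 896, 685, 533, 556, 792
Mean correct RT = 5172/7 = 738.8571 ms
Proportion correct = 7/10
IES = 738.8571 / (7/10) = 1055.510 ms

1055.5 ms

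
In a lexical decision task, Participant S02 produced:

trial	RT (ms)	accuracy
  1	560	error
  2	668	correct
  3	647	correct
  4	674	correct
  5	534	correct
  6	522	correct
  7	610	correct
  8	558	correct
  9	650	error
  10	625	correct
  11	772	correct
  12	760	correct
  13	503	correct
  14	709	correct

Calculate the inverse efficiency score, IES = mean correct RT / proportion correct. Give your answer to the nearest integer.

Correct trials (n=12): 668, 647, 674, 534, 522, 610, 558, 625, 772, 760, 503, 709
Mean correct RT = 7582/12 = 631.8333 ms
Proportion correct = 12/14
IES = 631.8333 / (12/14) = 737.139 ms

737 ms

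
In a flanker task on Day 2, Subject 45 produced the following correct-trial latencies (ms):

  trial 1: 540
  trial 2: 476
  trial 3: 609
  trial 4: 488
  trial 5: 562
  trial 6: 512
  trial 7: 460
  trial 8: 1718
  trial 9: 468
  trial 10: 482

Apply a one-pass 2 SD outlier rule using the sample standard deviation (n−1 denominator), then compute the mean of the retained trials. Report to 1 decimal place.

510.8 ms

n = 10, ΣRT = 6315, M = 631.500
Σ(x−M)² = 1331738.50; s = √(1331738.50/9) = 384.670
Cutoffs: 631.500 ± 2·384.670 → [-137.8, 1400.8]
Outside: 1718 → excluded.
Retained (n=9): Σ = 4597, mean = 4597/9 = 510.778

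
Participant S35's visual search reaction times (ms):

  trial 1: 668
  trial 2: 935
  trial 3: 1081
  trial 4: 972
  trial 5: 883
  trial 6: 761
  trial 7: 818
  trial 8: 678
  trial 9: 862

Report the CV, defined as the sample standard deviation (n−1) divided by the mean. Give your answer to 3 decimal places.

n = 9, Σ = 7658, M = 850.8889
Σ(x−M)² = 148348.889; s = √(148348.889/8) = 136.1749
CV = 136.1749 / 850.8889 = 0.16004

0.160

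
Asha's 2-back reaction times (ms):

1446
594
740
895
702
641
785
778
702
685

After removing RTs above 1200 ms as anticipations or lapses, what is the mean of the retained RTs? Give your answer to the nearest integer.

725 ms

Excluded: 1446
Retained (n=9): Σ = 6522
Mean = 6522/9 = 724.6667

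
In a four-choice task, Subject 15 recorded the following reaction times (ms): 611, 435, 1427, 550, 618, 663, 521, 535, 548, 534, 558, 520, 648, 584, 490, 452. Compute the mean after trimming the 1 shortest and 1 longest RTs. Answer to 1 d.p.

Sorted: 435, 452, 490, 520, 521, 534, 535, 548, 550, 558, 584, 611, 618, 648, 663, 1427
Drop lowest 1 (435) and highest 1 (1427)
Remaining (n=14): Σ = 7832, mean = 7832/14 = 559.429

559.4 ms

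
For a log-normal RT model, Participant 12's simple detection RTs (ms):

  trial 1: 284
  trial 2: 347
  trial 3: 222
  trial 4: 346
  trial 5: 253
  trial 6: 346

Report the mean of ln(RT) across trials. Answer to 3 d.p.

ln(RT): 5.6490, 5.8493, 5.4027, 5.8464, 5.5334, 5.8464
Σ ln(RT) = 34.1272
Mean = 34.1272/6 = 5.68787

5.688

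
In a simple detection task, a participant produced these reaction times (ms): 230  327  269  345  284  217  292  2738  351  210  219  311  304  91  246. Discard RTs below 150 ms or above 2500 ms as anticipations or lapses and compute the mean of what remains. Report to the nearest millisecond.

Excluded: 91, 2738
Retained (n=13): Σ = 3605
Mean = 3605/13 = 277.3077

277 ms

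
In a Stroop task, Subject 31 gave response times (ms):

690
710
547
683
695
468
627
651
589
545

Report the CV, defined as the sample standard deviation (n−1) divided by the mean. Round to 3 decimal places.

0.130

n = 10, Σ = 6205, M = 620.5000
Σ(x−M)² = 58620.500; s = √(58620.500/9) = 80.7056
CV = 80.7056 / 620.5000 = 0.13007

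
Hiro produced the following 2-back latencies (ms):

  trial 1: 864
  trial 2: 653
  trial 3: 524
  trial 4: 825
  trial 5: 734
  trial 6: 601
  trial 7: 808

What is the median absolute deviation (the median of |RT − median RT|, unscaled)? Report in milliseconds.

91 ms

Sorted: 524, 601, 653, 734, 808, 825, 864 → median = 734
|x − 734|: 130, 81, 210, 91, 0, 133, 74
Sorted deviations: 0, 74, 81, 91, 130, 133, 210 → MAD = 91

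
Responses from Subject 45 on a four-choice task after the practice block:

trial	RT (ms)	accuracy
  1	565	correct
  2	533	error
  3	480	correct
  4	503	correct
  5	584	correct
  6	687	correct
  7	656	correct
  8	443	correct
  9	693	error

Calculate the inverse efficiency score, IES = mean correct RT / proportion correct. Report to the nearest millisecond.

720 ms

Correct trials (n=7): 565, 480, 503, 584, 687, 656, 443
Mean correct RT = 3918/7 = 559.7143 ms
Proportion correct = 7/9
IES = 559.7143 / (7/9) = 719.633 ms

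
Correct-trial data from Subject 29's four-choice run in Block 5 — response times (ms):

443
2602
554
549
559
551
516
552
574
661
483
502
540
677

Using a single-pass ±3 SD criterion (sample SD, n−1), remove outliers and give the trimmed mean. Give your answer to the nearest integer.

n = 14, ΣRT = 9763, M = 697.357
Σ(x−M)² = 3955333.21; s = √(3955333.21/13) = 551.594
Cutoffs: 697.357 ± 3·551.594 → [-957.4, 2352.1]
Outside: 2602 → excluded.
Retained (n=13): Σ = 7161, mean = 7161/13 = 550.846

551 ms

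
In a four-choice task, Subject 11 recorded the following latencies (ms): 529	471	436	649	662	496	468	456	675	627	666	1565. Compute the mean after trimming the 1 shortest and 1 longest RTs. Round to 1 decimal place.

Sorted: 436, 456, 468, 471, 496, 529, 627, 649, 662, 666, 675, 1565
Drop lowest 1 (436) and highest 1 (1565)
Remaining (n=10): Σ = 5699, mean = 5699/10 = 569.900

569.9 ms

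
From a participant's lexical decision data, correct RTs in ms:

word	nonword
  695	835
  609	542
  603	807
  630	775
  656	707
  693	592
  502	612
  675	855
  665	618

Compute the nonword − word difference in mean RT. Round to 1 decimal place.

68.3 ms

M(word) = 5728/9 = 636.444
M(nonword) = 6343/9 = 704.778
Difference = 704.778 − 636.444 = 68.333 ms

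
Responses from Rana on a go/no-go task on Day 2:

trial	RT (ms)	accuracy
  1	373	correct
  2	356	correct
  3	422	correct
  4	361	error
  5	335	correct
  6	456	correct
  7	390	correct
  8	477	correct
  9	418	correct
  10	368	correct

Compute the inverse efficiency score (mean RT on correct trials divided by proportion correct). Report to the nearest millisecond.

Correct trials (n=9): 373, 356, 422, 335, 456, 390, 477, 418, 368
Mean correct RT = 3595/9 = 399.4444 ms
Proportion correct = 9/10
IES = 399.4444 / (9/10) = 443.827 ms

444 ms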